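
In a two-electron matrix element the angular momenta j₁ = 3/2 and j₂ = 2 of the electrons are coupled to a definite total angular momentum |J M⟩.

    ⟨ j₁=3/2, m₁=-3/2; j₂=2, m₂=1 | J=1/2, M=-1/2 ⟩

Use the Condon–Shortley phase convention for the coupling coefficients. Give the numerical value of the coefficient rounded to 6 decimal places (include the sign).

j₁+j₂−J=3  J+j₁−j₂=0  J−j₁+j₂=1  j₁+j₂+J+1=5
(j₁±m₁, j₂±m₂, J±M) = (0,3,3,1,0,1)
P² = 18/5
sum k=3..3:
  [3] −1/6 = -1/6
S = -1/6
C² = P²·S² = 1/10 ; C = -0.316228

-0.316228  (= −√(1/10))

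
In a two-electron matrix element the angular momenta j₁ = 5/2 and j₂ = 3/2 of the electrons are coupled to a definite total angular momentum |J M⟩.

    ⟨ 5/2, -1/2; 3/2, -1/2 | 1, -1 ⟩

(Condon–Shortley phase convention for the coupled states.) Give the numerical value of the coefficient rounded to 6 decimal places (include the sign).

−√(3/20) = -0.387298

j₁+j₂−J=3  J+j₁−j₂=2  J−j₁+j₂=0  j₁+j₂+J+1=6
(j₁±m₁, j₂±m₂, J±M) = (2,3,1,2,0,2)
P² = 12/5
sum k=1..1:
  [1] −1/4 = -1/4
S = -1/4
C² = P²·S² = 3/20 ; C = -0.387298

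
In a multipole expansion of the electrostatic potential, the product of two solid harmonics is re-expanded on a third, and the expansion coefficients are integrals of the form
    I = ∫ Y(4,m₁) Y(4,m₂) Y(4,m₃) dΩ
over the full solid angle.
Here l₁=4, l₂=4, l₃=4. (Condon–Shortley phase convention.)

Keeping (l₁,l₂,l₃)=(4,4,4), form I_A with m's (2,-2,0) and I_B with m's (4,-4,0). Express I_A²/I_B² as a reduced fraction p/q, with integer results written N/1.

121/196

Shared (l₁,l₂,l₃)=(4,4,4): N and (l;000)² cancel in I_A²/I_B².
A: Δ = 4!·4!·4!/13! = 1/450450; Racah Σ t=0..2: t=0:+1/384 t=1:−1/216 t=2:+1/2304 = -11/6912; ⇒ 3j(4 4 4; 2 -2 0)² = 11/1638, sgn -1
B: Δ = 4!·4!·4!/13! = 1/450450; Racah Σ t=0..0: t=0:+1/13824 = 1/13824; ⇒ 3j(4 4 4; 4 -4 0)² = 14/1287, sgn +1
I_A²/I_B² = (11/1638)/(14/1287) = 121/196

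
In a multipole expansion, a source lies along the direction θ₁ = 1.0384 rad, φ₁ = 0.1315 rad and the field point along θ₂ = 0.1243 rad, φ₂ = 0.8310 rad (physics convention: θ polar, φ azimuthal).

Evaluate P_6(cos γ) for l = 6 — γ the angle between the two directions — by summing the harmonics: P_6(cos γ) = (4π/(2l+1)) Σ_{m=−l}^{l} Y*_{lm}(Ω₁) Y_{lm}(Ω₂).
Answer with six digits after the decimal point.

0.205355

Summing Y*_{l m}(θ₁,φ₁)·Y_{l m}(θ₂,φ₂) over m ∈ [−6, 6]; prefactor 4π/(2·6+1) = 0.966644:
  [-6]  conj(Y_{6,-6})(Ω₁) = 0.13924 + 0.14024j ; Y_{6,-6}(Ω₂) = 0.00000 + 0.00000j ; Δ = -0.00000 + 0.00000j
  [-5]  conj(Y_{6,-5})(Ω₁) = 0.31923 + 0.24648j ; Y_{6,-5}(Ω₂) = -0.00003 + 0.00004j ; Δ = -0.00002 + 0.00001j
  [-4]  conj(Y_{6,-4})(Ω₁) = 0.31188 + 0.18107j ; Y_{6,-4}(Ω₂) = -0.00081 + 0.00015j ; Δ = -0.00028 - 0.00010j
  [-3]  conj(Y_{6,-3})(Ω₁) = -0.03236 - 0.01347j ; Y_{6,-3}(Ω₂) = -0.00769 - 0.00583j ; Δ = 0.00017 + 0.00029j
  [-2]  conj(Y_{6,-2})(Ω₁) = -0.33783 - 0.09096j ; Y_{6,-2}(Ω₂) = -0.00696 - 0.07613j ; Δ = -0.00457 + 0.02635j
  [-1]  conj(Y_{6,-1})(Ω₁) = -0.09626 - 0.01273j ; Y_{6,-1}(Ω₂) = 0.25470 - 0.27905j ; Δ = -0.02807 + 0.02362j
  [+0]  conj(Y_{6,0})(Ω₁) = 0.32378 + 0.00000j ; Y_{6,0}(Ω₂) = 0.85857 + 0.00000j ; Δ = 0.27799 + 0.00000j
  [+1]  conj(Y_{6,1})(Ω₁) = 0.09626 - 0.01273j ; Y_{6,1}(Ω₂) = -0.25470 - 0.27905j ; Δ = -0.02807 - 0.02362j
  [+2]  conj(Y_{6,2})(Ω₁) = -0.33783 + 0.09096j ; Y_{6,2}(Ω₂) = -0.00696 + 0.07613j ; Δ = -0.00457 - 0.02635j
  [+3]  conj(Y_{6,3})(Ω₁) = 0.03236 - 0.01347j ; Y_{6,3}(Ω₂) = 0.00769 - 0.00583j ; Δ = 0.00017 - 0.00029j
  [+4]  conj(Y_{6,4})(Ω₁) = 0.31188 - 0.18107j ; Y_{6,4}(Ω₂) = -0.00081 - 0.00015j ; Δ = -0.00028 + 0.00010j
  [+5]  conj(Y_{6,5})(Ω₁) = -0.31923 + 0.24648j ; Y_{6,5}(Ω₂) = 0.00003 + 0.00004j ; Δ = -0.00002 - 0.00001j
  [+6]  conj(Y_{6,6})(Ω₁) = 0.13924 - 0.14024j ; Y_{6,6}(Ω₂) = 0.00000 - 0.00000j ; Δ = -0.00000 - 0.00000j
Accumulated sum 0.21244 + 0.00000j; after 4π/(2l+1) scaling, 0.20535 + 0.00000j ⇒ P_6 = 0.205355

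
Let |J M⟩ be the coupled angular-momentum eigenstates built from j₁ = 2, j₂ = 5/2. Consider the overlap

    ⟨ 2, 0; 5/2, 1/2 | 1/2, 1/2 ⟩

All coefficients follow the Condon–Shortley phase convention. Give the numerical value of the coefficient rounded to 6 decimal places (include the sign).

+√(1/5) = +0.447214

j₁+j₂−J=4  J+j₁−j₂=0  J−j₁+j₂=1  j₁+j₂+J+1=6
(j₁±m₁, j₂±m₂, J±M) = (2,2,3,2,1,0)
P² = 16/5
sum k=2..2:
  [2] +1/4 = 1/4
S = 1/4
C² = P²·S² = 1/5 ; C = +0.447214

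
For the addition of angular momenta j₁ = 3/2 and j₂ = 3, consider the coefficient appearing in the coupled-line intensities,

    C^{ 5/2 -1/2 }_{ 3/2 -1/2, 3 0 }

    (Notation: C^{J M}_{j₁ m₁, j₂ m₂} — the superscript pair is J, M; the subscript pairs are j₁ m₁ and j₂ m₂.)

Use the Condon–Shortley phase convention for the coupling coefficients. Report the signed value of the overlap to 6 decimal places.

-0.414039

j₁+j₂−J=2  J+j₁−j₂=1  J−j₁+j₂=4  j₁+j₂+J+1=8
(j₁±m₁, j₂±m₂, J±M) = (1,2,3,3,2,3)
P² = 216/35
sum k=1..2:
  [1] −1/4 = -1/4
  [2] +1/12 = 1/12
S = -1/6
C² = P²·S² = 6/35 ; C = -0.414039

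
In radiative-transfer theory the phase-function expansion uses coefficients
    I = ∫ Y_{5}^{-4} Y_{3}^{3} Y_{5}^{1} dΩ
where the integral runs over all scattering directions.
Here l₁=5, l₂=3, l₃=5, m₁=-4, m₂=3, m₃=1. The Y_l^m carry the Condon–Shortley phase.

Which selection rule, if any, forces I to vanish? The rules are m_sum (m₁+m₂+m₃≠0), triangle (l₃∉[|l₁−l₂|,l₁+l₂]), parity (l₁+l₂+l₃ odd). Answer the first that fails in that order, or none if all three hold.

Σmᵢ = 0  ✓
l₃∈[|l₁−l₂|,l₁+l₂]=[2,8], have l₃=5  ✓
Σlᵢ = 13 ⇒ odd  ✗

parity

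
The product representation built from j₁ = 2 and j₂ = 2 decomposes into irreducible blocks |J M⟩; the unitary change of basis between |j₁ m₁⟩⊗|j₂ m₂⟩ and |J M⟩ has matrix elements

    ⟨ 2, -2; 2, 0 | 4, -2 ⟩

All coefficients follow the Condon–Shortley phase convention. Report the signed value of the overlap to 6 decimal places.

+0.462910

√[9·0!4!4!/9! · 0!4!2!2!2!6!] = √(13824/7)
  +(−1)^0/∏(0,0,4,2,0,2)! = 1/96  (running 1/96)
⟨..|..⟩ = √(13824/7)·(1/96) = +0.462910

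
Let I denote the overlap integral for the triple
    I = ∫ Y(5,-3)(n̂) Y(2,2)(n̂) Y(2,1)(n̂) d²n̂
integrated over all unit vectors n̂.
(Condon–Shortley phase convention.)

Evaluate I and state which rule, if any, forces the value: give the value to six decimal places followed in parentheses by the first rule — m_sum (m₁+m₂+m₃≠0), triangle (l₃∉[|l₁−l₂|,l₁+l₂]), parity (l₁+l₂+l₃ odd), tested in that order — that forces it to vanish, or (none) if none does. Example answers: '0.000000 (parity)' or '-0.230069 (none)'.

0.000000 (triangle)

l₃=2 ∉ [3,7] — triangle fails ⇒ I = 0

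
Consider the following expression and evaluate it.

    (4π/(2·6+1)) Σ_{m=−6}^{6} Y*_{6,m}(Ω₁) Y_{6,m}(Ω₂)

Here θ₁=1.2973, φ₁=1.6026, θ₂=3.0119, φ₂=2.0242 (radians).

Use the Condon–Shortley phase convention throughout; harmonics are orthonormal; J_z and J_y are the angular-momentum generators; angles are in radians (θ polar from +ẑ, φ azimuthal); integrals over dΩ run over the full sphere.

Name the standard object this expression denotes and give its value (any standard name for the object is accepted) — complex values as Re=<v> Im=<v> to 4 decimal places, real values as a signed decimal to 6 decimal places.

This sum is the spherical-harmonic addition theorem: it equals the Legendre polynomial P_l(cos γ) of the angle γ between the two directions.
Addition theorem: P_6(cos γ) = (4π/13) Σ_m Y*_{lm}(Ω₁) Y_{lm}(Ω₂), m = −6…6:
  m=-6: Y*=-0.37790 - 0.07300j  Y=0.00000 + 0.00000j  product -0.00000 - 0.00000j
  m=-5: Y*=-0.05923 + 0.36930j  Y=0.00005 - 0.00004j  product 0.00001 + 0.00002j
  m=-4: Y*=-0.06007 - 0.00768j  Y=-0.00024 - 0.00095j  product 0.00001 + 0.00006j
  m=-3: Y*=-0.03288 + 0.34353j  Y=-0.01068 - 0.00228j  product 0.00114 - 0.00359j
  m=-2: Y*=0.04144 + 0.00264j  Y=-0.05105 + 0.06524j  product -0.00229 + 0.00257j
  m=-1: Y*=-0.01018 + 0.31986j  Y=0.17142 + 0.35180j  product -0.11427 + 0.05125j
  m=+0: Y*=0.06823 + 0.00000j  Y=0.84513 + 0.00000j  product 0.05766 + 0.00000j
  m=+1: Y*=0.01018 + 0.31986j  Y=-0.17142 + 0.35180j  product -0.11427 - 0.05125j
  m=+2: Y*=0.04144 - 0.00264j  Y=-0.05105 - 0.06524j  product -0.00229 - 0.00257j
  m=+3: Y*=0.03288 + 0.34353j  Y=0.01068 - 0.00228j  product 0.00114 + 0.00359j
  m=+4: Y*=-0.06007 + 0.00768j  Y=-0.00024 + 0.00095j  product 0.00001 - 0.00006j
  m=+5: Y*=0.05923 + 0.36930j  Y=-0.00005 - 0.00004j  product 0.00001 - 0.00002j
  m=+6: Y*=-0.37790 + 0.07300j  Y=0.00000 - 0.00000j  product -0.00000 + 0.00000j
Total Σ_m = -0.17315 + 0.00000j. Multiply by 0.966644: -0.16737 + 0.00000j. P_6(cos γ) = -0.167375

Legendre polynomial (addition theorem), -0.167375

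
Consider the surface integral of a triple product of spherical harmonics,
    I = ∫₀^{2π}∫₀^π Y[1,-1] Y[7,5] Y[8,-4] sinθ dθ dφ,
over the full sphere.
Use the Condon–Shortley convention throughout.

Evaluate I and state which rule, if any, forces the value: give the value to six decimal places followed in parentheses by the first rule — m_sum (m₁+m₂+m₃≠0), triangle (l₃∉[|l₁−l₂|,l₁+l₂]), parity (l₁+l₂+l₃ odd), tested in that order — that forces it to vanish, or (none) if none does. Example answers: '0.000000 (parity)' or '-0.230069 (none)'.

0.074948 (none)

Rules hold: Σm=0, L=16 even, 6≤8≤8.
N = 3·15·17 = 765
Δ = 0!·2!·14!/17! = 1/2040
Racah Σ t=0..0: t=0:+1/25401600 = 1/25401600
⇒ 3j(1 7 8; 0 0 0)² = 8/255, sgn +1
Racah Σ t=0..0: t=0:+1/1916006400 = 1/1916006400
⇒ 3j(1 7 8; -1 5 -4)² = 1/340, sgn +1
4πI² = N·(3j₀)²·(3jₘ)² = 6/85
I = +1·√(0.0705882/4π) = 0.07494820
No selection rule forces the value: the integral is nonzero (none).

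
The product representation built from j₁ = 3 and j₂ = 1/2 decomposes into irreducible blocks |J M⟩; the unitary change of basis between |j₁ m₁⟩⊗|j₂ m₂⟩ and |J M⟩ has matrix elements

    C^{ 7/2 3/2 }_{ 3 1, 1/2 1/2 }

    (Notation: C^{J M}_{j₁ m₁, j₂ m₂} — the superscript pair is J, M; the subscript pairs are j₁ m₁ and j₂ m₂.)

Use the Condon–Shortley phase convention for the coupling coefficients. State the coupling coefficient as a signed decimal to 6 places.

+0.845154

√[8·0!6!1!/8! · 4!2!1!0!5!2!] = √(11520/7)
  +(−1)^0/∏(0,0,2,1,4,0)! = 1/48  (running 1/48)
⟨..|..⟩ = √(11520/7)·(1/48) = +0.845154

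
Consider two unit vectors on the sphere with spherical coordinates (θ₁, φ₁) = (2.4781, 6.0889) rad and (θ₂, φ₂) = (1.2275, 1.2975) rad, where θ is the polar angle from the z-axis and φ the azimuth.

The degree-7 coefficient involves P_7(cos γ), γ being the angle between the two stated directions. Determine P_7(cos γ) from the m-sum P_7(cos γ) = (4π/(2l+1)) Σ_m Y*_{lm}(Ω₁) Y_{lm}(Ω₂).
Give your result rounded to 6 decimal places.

Addition theorem: P_7(cos γ) = (4π/15) Σ_m Y*_{lm}(Ω₁) Y_{lm}(Ω₂), m = −7…7:
  m=-7: Y*=(0.003516, -0.016433)  Y=(-0.309228, -0.110179)  product (-0.002898, 0.004694)
  m=-6: Y*=(-0.031700, 0.073927)  Y=(0.030262, -0.438003)  product (0.031421, 0.016122)
  m=-5: Y*=(0.129650, -0.189766)  Y=(0.125779, -0.026062)  product (0.011362, -0.027248)
  m=-4: Y*=(-0.300600, 0.295677)  Y=(-0.136332, -0.263404)  product (0.118864, 0.038869)
  m=-3: Y*=(0.369555, -0.243632)  Y=(0.178418, -0.166516)  product (0.025367, -0.105005)
  m=-2: Y*=(-0.078597, 0.032177)  Y=(-0.174455, -0.106143)  product (0.017127, 0.002729)
  m=-1: Y*=(-0.359888, 0.070814)  Y=(0.074108, -0.264380)  product (-0.007949, 0.100395)
  m=+0: Y*=(0.208800, -0.000000)  Y=(-0.174298, 0.000000)  product (-0.036393, 0.000000)
  m=+1: Y*=(0.359888, 0.070814)  Y=(-0.074108, -0.264380)  product (-0.007949, -0.100395)
  m=+2: Y*=(-0.078597, -0.032177)  Y=(-0.174455, 0.106143)  product (0.017127, -0.002729)
  m=+3: Y*=(-0.369555, -0.243632)  Y=(-0.178418, -0.166516)  product (0.025367, 0.105005)
  m=+4: Y*=(-0.300600, -0.295677)  Y=(-0.136332, 0.263404)  product (0.118864, -0.038869)
  m=+5: Y*=(-0.129650, -0.189766)  Y=(-0.125779, -0.026062)  product (0.011362, 0.027248)
  m=+6: Y*=(-0.031700, -0.073927)  Y=(0.030262, 0.438003)  product (0.031421, -0.016122)
  m=+7: Y*=(-0.003516, -0.016433)  Y=(0.309228, -0.110179)  product (-0.002898, -0.004694)
Σ over m = (0.350193, -0.000000); ×(4π/15) → (0.293377, -0.000000). Real part: 0.293377

0.293377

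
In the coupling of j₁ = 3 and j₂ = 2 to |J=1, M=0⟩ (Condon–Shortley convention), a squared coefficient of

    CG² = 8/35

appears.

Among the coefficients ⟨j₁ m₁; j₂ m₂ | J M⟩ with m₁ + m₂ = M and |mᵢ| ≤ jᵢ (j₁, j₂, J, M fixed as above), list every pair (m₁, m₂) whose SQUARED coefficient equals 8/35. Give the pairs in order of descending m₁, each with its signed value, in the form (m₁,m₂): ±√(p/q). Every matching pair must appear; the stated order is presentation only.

Admissible pairs with m₁+m₂ = M = 0: (-2,2), (-1,1), (0,0), (1,-1), (2,-2)
  (m₁,m₂)=(2,-2): CG² = 1/7, CG = +√(1/7)
  (m₁,m₂)=(1,-1): CG² = 8/35, CG = −√(8/35)   ← matches the target
  (m₁,m₂)=(0,0): CG² = 9/35, CG = +√(9/35)
  (m₁,m₂)=(-1,1): CG² = 8/35, CG = −√(8/35)   ← matches the target
  (m₁,m₂)=(-2,2): CG² = 1/7, CG = +√(1/7)
Pairs with CG² = 8/35: (1,-1): −√(8/35); (-1,1): −√(8/35)

(1,-1): −√(8/35); (-1,1): −√(8/35)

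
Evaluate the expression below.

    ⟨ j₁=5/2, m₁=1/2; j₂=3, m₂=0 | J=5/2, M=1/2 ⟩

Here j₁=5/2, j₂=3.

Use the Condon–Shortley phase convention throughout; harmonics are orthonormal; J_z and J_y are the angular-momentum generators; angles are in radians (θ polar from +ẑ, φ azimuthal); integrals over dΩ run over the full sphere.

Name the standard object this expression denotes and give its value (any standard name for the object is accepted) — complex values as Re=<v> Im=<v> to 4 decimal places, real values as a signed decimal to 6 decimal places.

Clebsch–Gordan coefficient, −√(8/105) ≈ -0.276026

This is a Clebsch–Gordan (vector-coupling) coefficient.
triangle: 3!·2!·3!/9! = 72/362880
(j±m)!: 3!·2!·3!·3!·3!·2! = 5184
prefactor² = (2J+1)·Δ·N² = 216/35
  k=0: +1/(0!·3!·2!·3!·0!·0!) = 1/72
  k=1: −1/(1!·2!·1!·2!·1!·1!) = -1/4
  k=2: +1/(2!·1!·0!·1!·2!·2!) = 1/8
Σ = -1/9  ⇒  CG² = 216/35·(-1/9)² = 8/105
CG = −√(8/105) = -0.276026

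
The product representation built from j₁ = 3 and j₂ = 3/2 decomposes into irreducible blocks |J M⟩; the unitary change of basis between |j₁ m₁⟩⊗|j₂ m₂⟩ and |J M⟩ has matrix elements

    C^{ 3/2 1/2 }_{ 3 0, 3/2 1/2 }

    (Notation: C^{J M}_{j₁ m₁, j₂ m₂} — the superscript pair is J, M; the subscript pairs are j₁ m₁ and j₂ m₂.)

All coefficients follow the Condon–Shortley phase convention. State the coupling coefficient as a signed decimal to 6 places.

+√(9/35) ≈ +0.507093

j₁+j₂−J=3  J+j₁−j₂=3  J−j₁+j₂=0  j₁+j₂+J+1=7
(j₁±m₁, j₂±m₂, J±M) = (3,3,2,1,2,1)
P² = 144/35
sum k=2..2:
  [2] +1/4 = 1/4
S = 1/4
C² = P²·S² = 9/35 ; C = +0.507093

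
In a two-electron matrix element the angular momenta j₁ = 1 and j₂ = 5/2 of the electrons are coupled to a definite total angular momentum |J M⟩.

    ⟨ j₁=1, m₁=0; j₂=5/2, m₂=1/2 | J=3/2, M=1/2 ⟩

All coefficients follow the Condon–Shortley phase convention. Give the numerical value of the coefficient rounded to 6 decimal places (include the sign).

√[4·2!0!3!/6! · 1!1!3!2!2!1!] = √(8/5)
  +(−1)^1/∏(1,1,0,2,0,1)! = -1/2  (running -1/2)
⟨..|..⟩ = √(8/5)·(-1/2) = -0.632456

−√(2/5) = -0.632456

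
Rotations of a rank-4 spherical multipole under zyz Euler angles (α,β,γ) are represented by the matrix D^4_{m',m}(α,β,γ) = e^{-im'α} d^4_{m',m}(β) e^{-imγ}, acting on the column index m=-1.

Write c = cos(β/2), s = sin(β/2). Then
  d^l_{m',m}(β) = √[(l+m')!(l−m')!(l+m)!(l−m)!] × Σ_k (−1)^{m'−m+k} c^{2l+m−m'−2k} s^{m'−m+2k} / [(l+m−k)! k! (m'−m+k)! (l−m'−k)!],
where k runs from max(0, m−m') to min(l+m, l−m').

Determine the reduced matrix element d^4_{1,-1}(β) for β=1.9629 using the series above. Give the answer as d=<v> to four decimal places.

d^4_{1,-1}(β=1.9629) via the finite sum:
With c≡cos(β/2)=0.555818 and s≡sin(β/2)=0.831304, N=[120·6·6·120]^{1/2}=720.000000
Admissible k: 0..3 (factorial args all ≥0)
  k=0: (−1)^2·720.0000/(72)·0.5558^6·0.8313^2 = +0.203758
  k=1: (−1)^3·720.0000/(24)·0.5558^4·0.8313^4 = -1.367385
  k=2: (−1)^4·720.0000/(48)·0.5558^2·0.8313^6 = +1.529382
  k=3: (−1)^5·720.0000/(720)·0.5558^0·0.8313^8 = -0.228076
d^4_{1,-1}(1.9629) = +0.203758 -1.367385 +1.529382 -0.228076 = +0.137679

d=0.1377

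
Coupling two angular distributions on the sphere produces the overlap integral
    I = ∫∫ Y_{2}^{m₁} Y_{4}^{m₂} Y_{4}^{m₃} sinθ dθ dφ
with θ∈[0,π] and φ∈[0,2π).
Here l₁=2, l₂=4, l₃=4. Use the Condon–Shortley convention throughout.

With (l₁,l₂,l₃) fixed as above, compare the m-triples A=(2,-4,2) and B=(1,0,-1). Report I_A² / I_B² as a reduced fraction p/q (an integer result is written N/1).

Same 2,4,4: normalisation and zero-m 3j drop out of the ratio.
A: Δ: 2! 2! 6! / 11! → 1/13860; sum: t=0:+1/2880 = 1/2880; 3j²(2 4 4; 2 -4 2) = Δ·Π!·Σ² = 2/165  (sign +1)
B: Δ: 2! 2! 6! / 11! → 1/13860; sum: t=0:+1/96 t=1:−1/72 = -1/288; 3j²(2 4 4; 1 0 -1) = Δ·Π!·Σ² = 1/462  (sign +1)
I_A²/I_B² = (2/165)/(1/462) = 28/5

28/5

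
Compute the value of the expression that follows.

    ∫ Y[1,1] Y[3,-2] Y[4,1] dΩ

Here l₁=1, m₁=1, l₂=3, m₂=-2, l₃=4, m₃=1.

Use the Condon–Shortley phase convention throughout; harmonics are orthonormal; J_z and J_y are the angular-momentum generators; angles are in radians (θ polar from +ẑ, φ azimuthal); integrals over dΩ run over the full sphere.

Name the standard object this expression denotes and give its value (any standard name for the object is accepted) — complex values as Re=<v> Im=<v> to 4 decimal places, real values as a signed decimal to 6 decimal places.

This is a Gaunt coefficient — the integral of a triple product of spherical harmonics over the sphere.
m-sum 0 ✓  L=8 even ✓  2≤4≤4 ✓
Π(2lᵢ+1) = 3×7×9 = 189
triangle coeff Δ(1,3,4) = 1/252
Σ_t [0,0]: t=0:+1/36 = 1/36
(3j)²=4/63 [(1 3 4; 0 0 0)], sign=+1
Σ_t [0,0]: t=0:+1/240 = 1/240
(3j)²=1/84 [(1 3 4; 1 -2 1)], sign=-1
⇒ 4πI² = 1/7
I = (-1)√(1/7/(4π)) = -0.10662181

Gaunt coefficient, -0.106622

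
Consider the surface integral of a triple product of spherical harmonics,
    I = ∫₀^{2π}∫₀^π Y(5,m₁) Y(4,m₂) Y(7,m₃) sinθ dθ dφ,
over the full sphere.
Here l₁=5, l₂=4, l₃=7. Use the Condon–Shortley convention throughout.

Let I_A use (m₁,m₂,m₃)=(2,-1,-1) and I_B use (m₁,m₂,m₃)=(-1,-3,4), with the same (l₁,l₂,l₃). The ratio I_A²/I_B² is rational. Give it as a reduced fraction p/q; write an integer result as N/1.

1681/1617

Same 5,4,7: normalisation and zero-m 3j drop out of the ratio.
A: Δ: 2! 8! 6! / 17! → 1/6126120; sum: t=0:+1/51840 t=1:−1/69120 t=2:+1/1209600 = 41/7257600; 3j²(5 4 7; 2 -1 -1) = Δ·Π!·Σ² = 1681/510510  (sign +1)
B: Δ: 2! 8! 6! / 17! → 1/6126120; sum: t=0:+1/345600 t=1:−1/518400 = 1/1036800; 3j²(5 4 7; -1 -3 4) = Δ·Π!·Σ² = 7/2210  (sign -1)
I_A²/I_B² = (1681/510510)/(7/2210) = 1681/1617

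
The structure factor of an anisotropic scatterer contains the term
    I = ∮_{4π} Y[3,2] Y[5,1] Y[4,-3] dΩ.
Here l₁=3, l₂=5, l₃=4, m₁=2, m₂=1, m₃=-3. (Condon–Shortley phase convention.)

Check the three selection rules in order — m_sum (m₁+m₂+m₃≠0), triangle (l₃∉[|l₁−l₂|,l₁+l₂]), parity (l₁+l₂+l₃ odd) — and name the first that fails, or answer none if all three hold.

none

azimuthal sum: 2 + 1 − 3 = 0  ✓
2 ≤ 4 ≤ 8 (triangle on l)  ✓
L = 3 + 5 + 4 = 12 (even)  ✓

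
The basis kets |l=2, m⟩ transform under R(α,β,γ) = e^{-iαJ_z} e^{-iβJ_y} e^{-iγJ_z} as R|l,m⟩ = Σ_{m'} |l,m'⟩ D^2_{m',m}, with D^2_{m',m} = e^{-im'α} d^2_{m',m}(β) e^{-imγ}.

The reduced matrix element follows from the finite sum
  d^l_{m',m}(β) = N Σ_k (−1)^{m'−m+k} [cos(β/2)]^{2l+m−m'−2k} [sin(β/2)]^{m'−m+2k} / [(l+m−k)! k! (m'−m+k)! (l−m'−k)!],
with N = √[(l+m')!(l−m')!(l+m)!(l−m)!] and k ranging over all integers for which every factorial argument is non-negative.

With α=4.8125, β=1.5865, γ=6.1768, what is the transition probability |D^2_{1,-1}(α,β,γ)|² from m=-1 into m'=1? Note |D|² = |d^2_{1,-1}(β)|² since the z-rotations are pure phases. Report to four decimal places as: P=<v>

P=0.2420

D^2_{1,-1}(4.8125,1.5865,6.1768) = e^{-i·1·4.8125}·d^2_{1,-1}(1.5865)·e^{-i·-1·6.1768}. Compute d first:
c=cos(1.586500/2)=0.701533, s=sin(1.586500/2)=0.712637; N=√[6·1·1·6]=6.000000
Admissible k: 0..1 (factorial args all ≥0)
  k=0: (−1)^2·6.0000/(2)·0.7015^2·0.7126^2 = +0.749815
  k=1: (−1)^3·6.0000/(6)·0.7015^0·0.7126^4 = -0.257913
d^2_{1,-1}(1.5865) = +0.749815 -0.257913 = +0.491902
|D^2_{1,-1}|² = |d^2_{1,-1}(β)|² = (+0.491902)² = 0.241967 (the z-rotation phases have unit modulus)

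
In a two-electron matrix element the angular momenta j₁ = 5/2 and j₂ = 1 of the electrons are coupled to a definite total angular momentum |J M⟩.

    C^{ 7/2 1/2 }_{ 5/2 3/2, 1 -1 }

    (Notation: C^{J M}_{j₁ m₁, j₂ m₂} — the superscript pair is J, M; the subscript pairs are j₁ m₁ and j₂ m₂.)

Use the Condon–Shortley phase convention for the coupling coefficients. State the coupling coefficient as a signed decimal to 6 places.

+√(1/7) = +0.377964

j₁+j₂−J=0  J+j₁−j₂=5  J−j₁+j₂=2  j₁+j₂+J+1=8
(j₁±m₁, j₂±m₂, J±M) = (4,1,0,2,4,3)
P² = 2304/7
sum k=0..0:
  [0] +1/48 = 1/48
S = 1/48
C² = P²·S² = 1/7 ; C = +0.377964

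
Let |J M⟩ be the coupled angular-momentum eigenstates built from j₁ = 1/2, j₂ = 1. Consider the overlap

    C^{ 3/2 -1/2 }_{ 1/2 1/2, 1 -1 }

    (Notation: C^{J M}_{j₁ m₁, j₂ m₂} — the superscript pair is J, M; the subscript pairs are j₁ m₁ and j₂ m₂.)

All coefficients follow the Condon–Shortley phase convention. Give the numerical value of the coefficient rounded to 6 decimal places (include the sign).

+√(1/3) ≈ +0.577350

√[4·0!1!2!/4! · 1!0!0!2!1!2!] = √(4/3)
  +(−1)^0/∏(0,0,0,0,1,2)! = 1/2  (running 1/2)
⟨..|..⟩ = √(4/3)·(1/2) = +0.577350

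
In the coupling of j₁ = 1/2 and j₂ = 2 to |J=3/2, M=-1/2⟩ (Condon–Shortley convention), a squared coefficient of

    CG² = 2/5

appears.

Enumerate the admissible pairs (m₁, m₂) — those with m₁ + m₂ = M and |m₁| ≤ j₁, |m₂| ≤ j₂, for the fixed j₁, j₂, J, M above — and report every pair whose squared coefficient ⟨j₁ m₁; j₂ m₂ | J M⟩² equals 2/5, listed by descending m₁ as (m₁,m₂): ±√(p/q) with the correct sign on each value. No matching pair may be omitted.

Admissible pairs with m₁+m₂ = M = -1/2: (-1/2,0), (1/2,-1)
  (m₁,m₂)=(1/2,-1): CG² = 3/5, CG = +√(3/5)
  (m₁,m₂)=(-1/2,0): CG² = 2/5, CG = −√(2/5)   ← matches the target
Pairs with CG² = 2/5: (-1/2,0): −√(2/5)

(-1/2,0): −√(2/5)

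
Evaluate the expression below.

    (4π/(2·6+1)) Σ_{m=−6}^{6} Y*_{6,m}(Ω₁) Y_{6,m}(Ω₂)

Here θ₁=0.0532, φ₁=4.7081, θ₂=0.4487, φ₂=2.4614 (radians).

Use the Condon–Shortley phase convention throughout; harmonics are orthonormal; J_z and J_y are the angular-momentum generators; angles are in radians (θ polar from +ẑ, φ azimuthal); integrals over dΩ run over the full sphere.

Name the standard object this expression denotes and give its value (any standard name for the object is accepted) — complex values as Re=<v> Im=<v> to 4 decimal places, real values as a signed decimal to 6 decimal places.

Legendre polynomial (addition theorem), -0.311787

This sum is the spherical-harmonic addition theorem: it equals the Legendre polynomial P_l(cos γ) of the angle γ between the two directions.
Summing Y*_{l m}(θ₁,φ₁)·Y_{l m}(θ₂,φ₂) over m ∈ [−6, 6]; prefactor 4π/(2·6+1) = 0.966644:
  m=-6: Y*=-0.000000+0.000000i  Y=-0.001900-0.002599i  product +0.000000+0.000000i
  m=-5: Y*=-0.000000-0.000001i  Y=+0.022387+0.005940i  product +0.000000-0.000000i
  m=-4: Y*=+0.000028-0.000000i  Y=-0.091447+0.040928i  product -0.000003+0.000001i
  m=-3: Y*=+0.000010+0.000779i  Y=+0.128613-0.253329i  product +0.000199+0.000098i
  m=-2: Y*=-0.014610+0.000125i  Y=+0.104148+0.487648i  product -0.001583-0.007111i
  m=-1: Y*=-0.000741-0.172784i  Y=-0.299718-0.242466i  product -0.041672+0.051966i
  m=+0: Y*=+0.987102-0.000000i  Y=-0.239518+0.000000i  product -0.236429+0.000000i
  m=+1: Y*=+0.000741-0.172784i  Y=+0.299718-0.242466i  product -0.041672-0.051966i
  m=+2: Y*=-0.014610-0.000125i  Y=+0.104148-0.487648i  product -0.001583+0.007111i
  m=+3: Y*=-0.000010+0.000779i  Y=-0.128613-0.253329i  product +0.000199-0.000098i
  m=+4: Y*=+0.000028+0.000000i  Y=-0.091447-0.040928i  product -0.000003-0.000001i
  m=+5: Y*=+0.000000-0.000001i  Y=-0.022387+0.005940i  product +0.000000+0.000000i
  m=+6: Y*=-0.000000-0.000000i  Y=-0.001900+0.002599i  product +0.000000-0.000000i
Total Σ_m = -0.322546+0.000000i. Multiply by 0.966644: -0.311787+0.000000i. P_6(cos γ) = -0.311787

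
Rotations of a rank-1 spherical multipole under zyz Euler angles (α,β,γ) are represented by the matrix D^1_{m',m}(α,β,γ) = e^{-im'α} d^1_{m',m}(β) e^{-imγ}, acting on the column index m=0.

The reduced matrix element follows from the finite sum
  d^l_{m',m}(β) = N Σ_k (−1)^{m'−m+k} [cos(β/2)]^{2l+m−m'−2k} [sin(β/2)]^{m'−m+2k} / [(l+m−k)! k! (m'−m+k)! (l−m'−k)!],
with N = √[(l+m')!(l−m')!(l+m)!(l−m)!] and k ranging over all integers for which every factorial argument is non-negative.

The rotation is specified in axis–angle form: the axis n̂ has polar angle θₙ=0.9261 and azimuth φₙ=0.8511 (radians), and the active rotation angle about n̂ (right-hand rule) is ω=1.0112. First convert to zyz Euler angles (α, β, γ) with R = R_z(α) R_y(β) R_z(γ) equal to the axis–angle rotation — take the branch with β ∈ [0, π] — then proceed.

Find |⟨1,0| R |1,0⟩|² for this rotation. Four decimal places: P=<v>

Axis–angle → zyz. n̂ = (sinθₙcosφₙ, sinθₙsinφₙ, cosθₙ) = (+0.526852, +0.601065, +0.600956), ω = 1.0112.
R = I cosω + sinω [n̂]ₓ + (1−cosω) n̂n̂ᵀ gives
  R = [+0.661069, -0.360723, +0.657926; +0.657860, +0.700340, -0.277026; -0.360843, +0.615956, +0.700279]
β = atan2(√(R₁₃²+R₂₃²), R₃₃) = 0.795008; α = atan2(R₂₃, R₁₃) mod 2π = 5.884658; γ = atan2(R₃₂, −R₃₁) mod 2π = 1.040865
Split into d^1_{0,0}(β=0.7950) × two z-phases.
With c≡cos(β/2)=0.922030 and s≡sin(β/2)=0.387118, N=[1·1·1·1]^{1/2}=1.000000
Admissible k: 0..1 (factorial args all ≥0)
  k=0: (−1)^0·1.0000/(1)·0.9220^2·0.3871^0 = +0.850139
  k=1: (−1)^1·1.0000/(1)·0.9220^0·0.3871^2 = -0.149861
d^1_{0,0}(0.7950) = +0.850139 -0.149861 = +0.700279
|D^1_{0,0}|² = |d^1_{0,0}(β)|² = (+0.700279)² = 0.490390 (the z-rotation phases have unit modulus)

P=0.4904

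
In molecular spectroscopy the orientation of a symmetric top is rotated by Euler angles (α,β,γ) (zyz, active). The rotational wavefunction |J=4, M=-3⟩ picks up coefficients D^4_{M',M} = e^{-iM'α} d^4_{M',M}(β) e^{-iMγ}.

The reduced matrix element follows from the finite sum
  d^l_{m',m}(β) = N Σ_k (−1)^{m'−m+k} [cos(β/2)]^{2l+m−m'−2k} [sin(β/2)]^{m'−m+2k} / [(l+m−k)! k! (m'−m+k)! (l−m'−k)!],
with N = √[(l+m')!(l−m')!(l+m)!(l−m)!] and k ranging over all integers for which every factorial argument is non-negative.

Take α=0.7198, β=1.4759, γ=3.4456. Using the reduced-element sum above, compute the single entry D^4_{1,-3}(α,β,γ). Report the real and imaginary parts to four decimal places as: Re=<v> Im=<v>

First d^4_{1,-3}(β=1.4759), then the phase factors e^{-i(1)α} and e^{-i(-3)γ}:
c=cos(1.475900/2)=0.739849, s=sin(1.475900/2)=0.672773; N=√[120·6·1·5040]=1904.940944
k∈{0,1} keeps every argument non-negative
  k=0: (−1)^4·1904.9409/(144)·0.7398^4·0.6728^4 = +0.812017
  k=1: (−1)^5·1904.9409/(240)·0.7398^2·0.6728^6 = -0.402872
d^4_{1,-3}(1.4759) = +0.812017 -0.402872 = +0.409146
Phases: e^{-i·(1)·0.7198}=+0.751938-0.659234i, e^{-i·(-3)·3.4456}=-0.612148-0.790743i ⇒ D=-0.401610-0.078163i

Re=-0.4016 Im=-0.0782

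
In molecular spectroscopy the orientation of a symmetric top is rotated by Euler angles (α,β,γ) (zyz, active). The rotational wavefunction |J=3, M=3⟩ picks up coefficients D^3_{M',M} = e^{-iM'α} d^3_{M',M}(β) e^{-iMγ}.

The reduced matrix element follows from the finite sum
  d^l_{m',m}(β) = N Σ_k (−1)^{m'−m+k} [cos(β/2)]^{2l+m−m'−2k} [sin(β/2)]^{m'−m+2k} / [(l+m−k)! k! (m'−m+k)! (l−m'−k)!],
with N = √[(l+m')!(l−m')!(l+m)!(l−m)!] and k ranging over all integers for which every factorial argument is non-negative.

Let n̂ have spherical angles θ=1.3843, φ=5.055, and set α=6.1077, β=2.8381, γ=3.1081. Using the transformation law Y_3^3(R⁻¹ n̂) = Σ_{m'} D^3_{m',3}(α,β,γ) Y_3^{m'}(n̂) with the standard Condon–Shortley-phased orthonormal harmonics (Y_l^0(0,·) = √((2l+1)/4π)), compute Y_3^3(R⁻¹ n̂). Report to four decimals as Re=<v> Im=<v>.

Re=0.4164 Im=0.0127

Need the full column D^3_{m',3} for m'=−3..3 at α=6.1077, β=2.8381, γ=3.1081.
cos(β/2)=0.151165, sin(β/2)=0.988509
d^3_{-3,3}: single k=6 term ⇒ +0.933002;  D = -0.849625+0.385527i
d^3_{-2,3}: single k=5 term ⇒ +0.349485;  D = -0.338577+0.086631i
d^3_{-1,3}: single k=4 term ⇒ +0.084502;  D = -0.084265+0.006332i
d^3_{0,3}: single k=3 term ⇒ +0.014921;  D = -0.014846-0.001497i
d^3_{1,3}: single k=2 term ⇒ +0.001976;  D = -0.001901-0.000538i
d^3_{2,3}: single k=1 term ⇒ +0.000191;  D = -0.000172-0.000083i
d^3_{3,3}: single k=0 term ⇒ +0.000012;  D = -0.000010-0.000007i
Y_3^{m'}(θ=1.3843,φ=5.055) and Σ D·Y over m':
  (-0.8496+0.3855i)·(-0.3390-0.2045i)  (-0.3386+0.0866i)·(-0.1417+0.1158i)  (-0.0843+0.0063i)·(-0.0883-0.2477i)  (-0.0148-0.0015i)·(-0.1957+0.0000i)  (-0.0019-0.0005i)·(+0.0883-0.2477i)  (-0.0002-0.0001i)·(-0.1417-0.1158i)  (-0.0000-0.0000i)·(+0.3390-0.2045i)
Y_3^3(R⁻¹ n̂) = +0.416409+0.012693i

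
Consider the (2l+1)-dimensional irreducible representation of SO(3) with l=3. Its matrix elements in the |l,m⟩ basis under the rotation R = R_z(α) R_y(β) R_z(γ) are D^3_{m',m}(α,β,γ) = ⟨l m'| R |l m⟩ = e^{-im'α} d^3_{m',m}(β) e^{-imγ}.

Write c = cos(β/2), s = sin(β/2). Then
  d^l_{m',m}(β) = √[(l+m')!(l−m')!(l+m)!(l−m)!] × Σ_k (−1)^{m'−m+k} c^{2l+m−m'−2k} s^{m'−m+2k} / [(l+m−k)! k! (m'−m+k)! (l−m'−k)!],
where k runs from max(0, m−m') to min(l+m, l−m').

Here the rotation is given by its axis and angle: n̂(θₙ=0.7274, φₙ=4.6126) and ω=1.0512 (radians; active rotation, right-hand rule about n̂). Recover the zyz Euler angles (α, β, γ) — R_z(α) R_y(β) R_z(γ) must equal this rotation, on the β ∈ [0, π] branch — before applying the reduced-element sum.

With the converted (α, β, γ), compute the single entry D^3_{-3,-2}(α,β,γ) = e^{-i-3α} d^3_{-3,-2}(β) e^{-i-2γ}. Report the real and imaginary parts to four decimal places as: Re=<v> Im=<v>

Axis–angle → zyz. n̂ = (sinθₙcosφₙ, sinθₙsinφₙ, cosθₙ) = (-0.066243, -0.661622, +0.746906), ω = 1.0512.
R = I cosω + sinω [n̂]ₓ + (1−cosω) n̂n̂ᵀ gives
  R = [+0.498739, -0.626263, -0.599211; +0.670395, +0.716921, -0.191300; +0.549391, -0.306299, +0.777400]
β = atan2(√(R₁₃²+R₂₃²), R₃₃) = 0.680275; α = atan2(R₂₃, R₁₃) mod 2π = 3.450617; γ = atan2(R₃₂, −R₃₁) mod 2π = 3.650195
Split into d^3_{-3,-2}(β=0.6803) × two z-phases.
Half-angle: c=0.942709, s=0.333617. N=√(1·720·1·120)=293.938769
Admissible k: 1..1 (factorial args all ≥0)
  k=1: (−1)^0·293.9388/(120)·0.9427^5·0.3336^1 = +0.608431
d^3_{-3,-2}(0.6803) = +0.608431
Phases: e^{-i·(-3)·3.4506}=-0.600177-0.799867i, e^{-i·(-2)·3.6502}=+0.525745+0.850642i ⇒ D=+0.221992-0.566487i

Re=0.2220 Im=-0.5665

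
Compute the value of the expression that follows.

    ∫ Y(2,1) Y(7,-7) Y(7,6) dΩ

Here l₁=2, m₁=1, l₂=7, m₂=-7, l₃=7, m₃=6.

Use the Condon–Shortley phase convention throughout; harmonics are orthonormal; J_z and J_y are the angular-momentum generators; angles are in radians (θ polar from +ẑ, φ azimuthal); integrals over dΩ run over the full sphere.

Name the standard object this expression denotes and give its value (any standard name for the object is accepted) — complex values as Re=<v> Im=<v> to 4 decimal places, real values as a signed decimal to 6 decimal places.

Gaunt coefficient, -0.170036

This is a Gaunt coefficient — the integral of a triple product of spherical harmonics over the sphere.
Rules hold: Σm=0, L=16 even, 5≤7≤9.
N = 5·15·15 = 1125
Δ = 2!·2!·12!/17! = 1/185640
Racah Σ t=0..2: t=0:+1/2419200 t=1:−1/518400 t=2:+1/2419200 = -1/907200
⇒ 3j(2 7 7; 0 0 0)² = 56/3315, sgn +1
Racah Σ t=0..0: t=0:+1/958003200 = 1/958003200
⇒ 3j(2 7 7; 1 -7 6)² = 13/680, sgn -1
4πI² = N·(3j₀)²·(3jₘ)² = 105/289
I = -1·√(0.363322/4π) = -0.17003597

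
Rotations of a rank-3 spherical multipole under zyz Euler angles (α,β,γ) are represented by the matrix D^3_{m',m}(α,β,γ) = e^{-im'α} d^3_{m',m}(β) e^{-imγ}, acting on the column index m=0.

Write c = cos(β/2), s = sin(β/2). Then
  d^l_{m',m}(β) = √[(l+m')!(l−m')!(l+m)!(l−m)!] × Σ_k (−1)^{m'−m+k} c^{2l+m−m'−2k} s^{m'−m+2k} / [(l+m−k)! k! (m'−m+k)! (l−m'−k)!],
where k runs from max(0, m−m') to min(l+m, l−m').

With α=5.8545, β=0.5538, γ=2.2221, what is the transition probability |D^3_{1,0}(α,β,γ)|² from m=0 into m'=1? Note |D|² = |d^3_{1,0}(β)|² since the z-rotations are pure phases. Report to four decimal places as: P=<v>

P=0.3552

D^3_{1,0}(5.8545,0.5538,2.2221) = e^{-i·1·5.8545}·d^3_{1,0}(0.5538)·e^{-i·0·2.2221}. Compute d first:
Half-angle: c=0.961908, s=0.273375. N=√(24·2·6·6)=41.569219
k∈{0,1,2} keeps every argument non-negative
  k=0: (−1)^1·41.5692/(12)·0.9619^5·0.2734^1 = -0.779859
  k=1: (−1)^2·41.5692/(4)·0.9619^3·0.2734^3 = +0.188968
  k=2: (−1)^3·41.5692/(12)·0.9619^1·0.2734^5 = -0.005088
d^3_{1,0}(0.5538) = -0.779859 +0.188968 -0.005088 = -0.595979
|D^3_{1,0}|² = |d^3_{1,0}(β)|² = (-0.595979)² = 0.355190 (the z-rotation phases have unit modulus)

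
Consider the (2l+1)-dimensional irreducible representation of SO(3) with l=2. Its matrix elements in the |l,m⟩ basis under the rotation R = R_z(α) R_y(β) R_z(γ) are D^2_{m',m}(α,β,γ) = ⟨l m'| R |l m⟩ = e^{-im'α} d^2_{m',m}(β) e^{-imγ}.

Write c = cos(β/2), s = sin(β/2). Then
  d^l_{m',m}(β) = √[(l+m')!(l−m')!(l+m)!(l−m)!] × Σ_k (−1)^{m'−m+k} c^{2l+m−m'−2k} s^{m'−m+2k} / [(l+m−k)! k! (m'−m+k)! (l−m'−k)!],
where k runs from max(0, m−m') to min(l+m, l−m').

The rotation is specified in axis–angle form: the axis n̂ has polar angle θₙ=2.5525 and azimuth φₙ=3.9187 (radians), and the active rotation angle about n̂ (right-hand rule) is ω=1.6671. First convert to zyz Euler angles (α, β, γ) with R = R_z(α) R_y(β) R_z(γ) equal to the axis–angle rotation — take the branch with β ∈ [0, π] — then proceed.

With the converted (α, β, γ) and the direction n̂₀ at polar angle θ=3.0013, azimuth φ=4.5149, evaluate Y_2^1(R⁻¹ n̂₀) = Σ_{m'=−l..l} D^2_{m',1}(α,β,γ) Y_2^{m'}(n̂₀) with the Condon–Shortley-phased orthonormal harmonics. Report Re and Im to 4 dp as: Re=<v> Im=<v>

Re=-0.3821 Im=0.0011

Axis–angle → zyz. n̂ = (sinθₙcosφₙ, sinθₙsinφₙ, cosθₙ) = (-0.396117, -0.389603, -0.831445), ω = 1.6671.
R = I cosω + sinω [n̂]ₓ + (1−cosω) n̂n̂ᵀ gives
  R = [+0.075841, +0.996760, -0.026779; -0.658425, +0.070231, +0.749363; +0.748816, -0.039201, +0.661618]
β = atan2(√(R₁₃²+R₂₃²), R₃₃) = 0.847822; α = atan2(R₂₃, R₁₃) mod 2π = 1.606517; γ = atan2(R₃₂, −R₃₁) mod 2π = 3.193895
Need the full column D^2_{m',1} for m'=−2..2 at α=1.6065, β=0.8478, γ=3.1939.
cos(β/2)=0.911487, sin(β/2)=0.411328
d^2_{-2,1}: single k=3 term ⇒ +0.126866;  D = +0.126843+0.002428i
d^2_{-1,1}: k∈[2..3] ⇒ +0.421696 -0.028626 = +0.393071;  D = -0.006517-0.393016i
d^2_{0,1}: k∈[1..2] ⇒ +0.762985 -0.155379 = +0.607606;  D = -0.606775+0.031765i
d^2_{1,1}: k∈[0..1] ⇒ +0.690244 -0.421696 = +0.268548;  D = +0.023608+0.267508i
d^2_{2,1}: single k=0 term ⇒ -0.622975;  D = -0.618211+0.076893i
Y_2^{m'}(θ=3.0013,φ=4.5149) and Σ D·Y over m':
  (+0.1268+0.0024i)·(-0.0070-0.0029i)  (-0.0065-0.3930i)·(+0.0210-0.1049i)  (-0.6068+0.0318i)·(+0.6123+0.0000i)  (+0.0236+0.2675i)·(-0.0210-0.1049i)  (-0.6182+0.0769i)·(-0.0070+0.0029i)
Y_2^1(R⁻¹ n̂) = -0.382105+0.001075i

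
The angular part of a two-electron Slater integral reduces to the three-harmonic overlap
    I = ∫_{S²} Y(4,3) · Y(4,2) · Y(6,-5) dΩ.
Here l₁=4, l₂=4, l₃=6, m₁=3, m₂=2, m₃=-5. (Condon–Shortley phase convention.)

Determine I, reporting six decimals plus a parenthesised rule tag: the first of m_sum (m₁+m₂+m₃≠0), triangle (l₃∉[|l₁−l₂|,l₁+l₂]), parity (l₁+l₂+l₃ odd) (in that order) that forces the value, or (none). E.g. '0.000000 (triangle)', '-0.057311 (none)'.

Checks pass: Σm=0; 14 even; l₃=6∈[0,8].
(2·4+1)(2·4+1)(2·6+1) = 1053
Δ: 2! 6! 6! / 15! → 1/1261260
sum: t=0:+1/4608 t=1:−1/1296 t=2:+1/4608 = -7/20736
3j²(4 4 6; 0 0 0) = Δ·Π!·Σ² = 20/1287  (sign -1)
sum: t=0:+1/172800 t=1:−1/86400 = -1/172800
3j²(4 4 6; 3 2 -5) = Δ·Π!·Σ² = 1/130  (sign +1)
combine: 4πI² = 1053·20/1287·1/130 = 18/143
take √, sign -1: I = -0.10008369
No selection rule forces the value: the integral is nonzero (none).

-0.100084 (none)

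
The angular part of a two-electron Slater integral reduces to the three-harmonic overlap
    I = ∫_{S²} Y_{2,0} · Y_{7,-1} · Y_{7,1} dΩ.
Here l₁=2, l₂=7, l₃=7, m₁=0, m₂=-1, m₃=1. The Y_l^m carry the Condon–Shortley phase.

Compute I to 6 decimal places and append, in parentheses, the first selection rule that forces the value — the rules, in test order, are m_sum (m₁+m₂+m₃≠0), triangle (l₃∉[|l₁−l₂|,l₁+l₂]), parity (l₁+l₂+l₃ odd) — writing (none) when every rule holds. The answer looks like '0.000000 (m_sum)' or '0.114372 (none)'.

-0.151274 (none)

m-sum 0 ✓  L=16 even ✓  5≤7≤9 ✓
Π(2lᵢ+1) = 5×15×15 = 1125
triangle coeff Δ(2,7,7) = 1/185640
Σ_t [0,2]: t=0:+1/2419200 t=1:−1/518400 t=2:+1/2419200 = -1/907200
(3j)²=56/3315 [(2 7 7; 0 0 0)], sign=+1
Σ_t [0,2]: t=0:+1/2073600 t=1:−1/604800 t=2:+1/3870720 = -53/58060800
(3j)²=2809/185640 [(2 7 7; 0 -1 1)], sign=-1
⇒ 4πI² = 14045/48841
I = (-1)√(14045/48841/(4π)) = -0.15127378
No selection rule forces the value: the integral is nonzero (none).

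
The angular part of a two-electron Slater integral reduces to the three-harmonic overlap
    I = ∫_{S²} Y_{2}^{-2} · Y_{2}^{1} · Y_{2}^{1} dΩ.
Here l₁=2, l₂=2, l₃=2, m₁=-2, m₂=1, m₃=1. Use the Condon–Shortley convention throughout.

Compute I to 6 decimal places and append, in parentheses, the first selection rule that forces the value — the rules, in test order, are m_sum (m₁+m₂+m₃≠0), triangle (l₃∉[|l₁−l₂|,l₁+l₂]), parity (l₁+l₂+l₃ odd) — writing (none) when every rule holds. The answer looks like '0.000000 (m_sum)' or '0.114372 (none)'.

0.220728 (none)

Rules hold: Σm=0, L=6 even, 0≤2≤4.
N = 5·5·5 = 125
Δ = 2!·2!·2!/7! = 1/630
Racah Σ t=0..2: t=0:+1/8 t=1:−1/1 t=2:+1/8 = -3/4
⇒ 3j(2 2 2; 0 0 0)² = 2/35, sgn -1
Racah Σ t=2..2: t=2:+1/4 = 1/4
⇒ 3j(2 2 2; -2 1 1)² = 3/35, sgn -1
4πI² = N·(3j₀)²·(3jₘ)² = 30/49
I = +1·√(0.612245/4π) = 0.22072812
No selection rule forces the value: the integral is nonzero (none).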